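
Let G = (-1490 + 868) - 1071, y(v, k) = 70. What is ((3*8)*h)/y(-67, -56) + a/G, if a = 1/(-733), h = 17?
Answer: 253157711/43433915 ≈ 5.8286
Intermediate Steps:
G = -1693 (G = -622 - 1071 = -1693)
a = -1/733 ≈ -0.0013643
((3*8)*h)/y(-67, -56) + a/G = ((3*8)*17)/70 - 1/733/(-1693) = (24*17)*(1/70) - 1/733*(-1/1693) = 408*(1/70) + 1/1240969 = 204/35 + 1/1240969 = 253157711/43433915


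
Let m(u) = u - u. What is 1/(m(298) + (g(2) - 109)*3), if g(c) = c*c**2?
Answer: -1/303 ≈ -0.0033003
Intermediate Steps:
g(c) = c**3
m(u) = 0
1/(m(298) + (g(2) - 109)*3) = 1/(0 + (2**3 - 109)*3) = 1/(0 + (8 - 109)*3) = 1/(0 - 101*3) = 1/(0 - 303) = 1/(-303) = -1/303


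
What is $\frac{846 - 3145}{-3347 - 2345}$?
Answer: $\frac{2299}{5692} \approx 0.4039$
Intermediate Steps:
$\frac{846 - 3145}{-3347 - 2345} = - \frac{2299}{-5692} = \left(-2299\right) \left(- \frac{1}{5692}\right) = \frac{2299}{5692}$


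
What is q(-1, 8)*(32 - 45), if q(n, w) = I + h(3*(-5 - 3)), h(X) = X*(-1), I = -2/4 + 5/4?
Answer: -1287/4 ≈ -321.75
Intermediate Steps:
I = 3/4 (I = -2*1/4 + 5*(1/4) = -1/2 + 5/4 = 3/4 ≈ 0.75000)
h(X) = -X
q(n, w) = 99/4 (q(n, w) = 3/4 - 3*(-5 - 3) = 3/4 - 3*(-8) = 3/4 - 1*(-24) = 3/4 + 24 = 99/4)
q(-1, 8)*(32 - 45) = 99*(32 - 45)/4 = (99/4)*(-13) = -1287/4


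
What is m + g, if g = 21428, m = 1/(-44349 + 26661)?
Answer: 379018463/17688 ≈ 21428.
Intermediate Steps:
m = -1/17688 (m = 1/(-17688) = -1/17688 ≈ -5.6536e-5)
m + g = -1/17688 + 21428 = 379018463/17688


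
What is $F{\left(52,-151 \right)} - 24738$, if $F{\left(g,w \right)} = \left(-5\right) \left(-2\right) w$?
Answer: $-26248$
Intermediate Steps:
$F{\left(g,w \right)} = 10 w$
$F{\left(52,-151 \right)} - 24738 = 10 \left(-151\right) - 24738 = -1510 - 24738 = -26248$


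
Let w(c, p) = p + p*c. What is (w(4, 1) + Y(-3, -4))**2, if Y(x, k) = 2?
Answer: 49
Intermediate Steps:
w(c, p) = p + c*p
(w(4, 1) + Y(-3, -4))**2 = (1*(1 + 4) + 2)**2 = (1*5 + 2)**2 = (5 + 2)**2 = 7**2 = 49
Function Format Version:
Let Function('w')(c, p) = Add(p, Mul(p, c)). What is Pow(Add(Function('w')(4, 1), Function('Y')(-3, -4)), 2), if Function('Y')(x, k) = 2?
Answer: 49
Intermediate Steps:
Function('w')(c, p) = Add(p, Mul(c, p))
Pow(Add(Function('w')(4, 1), Function('Y')(-3, -4)), 2) = Pow(Add(Mul(1, Add(1, 4)), 2), 2) = Pow(Add(Mul(1, 5), 2), 2) = Pow(Add(5, 2), 2) = Pow(7, 2) = 49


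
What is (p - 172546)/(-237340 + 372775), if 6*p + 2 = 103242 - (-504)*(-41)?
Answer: -95270/81261 ≈ -1.1724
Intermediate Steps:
p = 41288/3 (p = -⅓ + (103242 - (-504)*(-41))/6 = -⅓ + (103242 - 1*20664)/6 = -⅓ + (103242 - 20664)/6 = -⅓ + (⅙)*82578 = -⅓ + 13763 = 41288/3 ≈ 13763.)
(p - 172546)/(-237340 + 372775) = (41288/3 - 172546)/(-237340 + 372775) = -476350/3/135435 = -476350/3*1/135435 = -95270/81261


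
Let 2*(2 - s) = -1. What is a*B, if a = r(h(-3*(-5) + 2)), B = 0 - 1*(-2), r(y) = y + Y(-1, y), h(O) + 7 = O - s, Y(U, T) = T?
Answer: 30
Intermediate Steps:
s = 5/2 (s = 2 - ½*(-1) = 2 + ½ = 5/2 ≈ 2.5000)
h(O) = -19/2 + O (h(O) = -7 + (O - 1*5/2) = -7 + (O - 5/2) = -7 + (-5/2 + O) = -19/2 + O)
r(y) = 2*y (r(y) = y + y = 2*y)
B = 2 (B = 0 + 2 = 2)
a = 15 (a = 2*(-19/2 + (-3*(-5) + 2)) = 2*(-19/2 + (15 + 2)) = 2*(-19/2 + 17) = 2*(15/2) = 15)
a*B = 15*2 = 30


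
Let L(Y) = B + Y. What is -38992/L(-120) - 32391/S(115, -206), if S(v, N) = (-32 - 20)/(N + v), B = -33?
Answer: -34534793/612 ≈ -56429.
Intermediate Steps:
S(v, N) = -52/(N + v)
L(Y) = -33 + Y
-38992/L(-120) - 32391/S(115, -206) = -38992/(-33 - 120) - 32391/((-52/(-206 + 115))) = -38992/(-153) - 32391/((-52/(-91))) = -38992*(-1/153) - 32391/((-52*(-1/91))) = 38992/153 - 32391/4/7 = 38992/153 - 32391*7/4 = 38992/153 - 226737/4 = -34534793/612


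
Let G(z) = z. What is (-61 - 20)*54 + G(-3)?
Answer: -4377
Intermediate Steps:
(-61 - 20)*54 + G(-3) = (-61 - 20)*54 - 3 = -81*54 - 3 = -4374 - 3 = -4377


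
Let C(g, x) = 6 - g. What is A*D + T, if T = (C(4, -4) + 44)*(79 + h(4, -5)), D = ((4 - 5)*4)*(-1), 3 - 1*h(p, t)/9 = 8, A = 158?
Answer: 2196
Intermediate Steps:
h(p, t) = -45 (h(p, t) = 27 - 9*8 = 27 - 72 = -45)
D = 4 (D = -1*4*(-1) = -4*(-1) = 4)
T = 1564 (T = ((6 - 1*4) + 44)*(79 - 45) = ((6 - 4) + 44)*34 = (2 + 44)*34 = 46*34 = 1564)
A*D + T = 158*4 + 1564 = 632 + 1564 = 2196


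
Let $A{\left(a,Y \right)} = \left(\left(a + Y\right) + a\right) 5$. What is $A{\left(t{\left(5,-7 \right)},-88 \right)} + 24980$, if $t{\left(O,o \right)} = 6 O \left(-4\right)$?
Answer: $23340$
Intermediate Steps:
$t{\left(O,o \right)} = - 24 O$
$A{\left(a,Y \right)} = 5 Y + 10 a$ ($A{\left(a,Y \right)} = \left(\left(Y + a\right) + a\right) 5 = \left(Y + 2 a\right) 5 = 5 Y + 10 a$)
$A{\left(t{\left(5,-7 \right)},-88 \right)} + 24980 = \left(5 \left(-88\right) + 10 \left(\left(-24\right) 5\right)\right) + 24980 = \left(-440 + 10 \left(-120\right)\right) + 24980 = \left(-440 - 1200\right) + 24980 = -1640 + 24980 = 23340$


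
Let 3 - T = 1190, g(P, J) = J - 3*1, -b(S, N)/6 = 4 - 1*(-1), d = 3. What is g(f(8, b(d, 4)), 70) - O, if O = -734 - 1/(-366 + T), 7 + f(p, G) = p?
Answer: 1243952/1553 ≈ 801.00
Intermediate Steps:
b(S, N) = -30 (b(S, N) = -6*(4 - 1*(-1)) = -6*(4 + 1) = -6*5 = -30)
f(p, G) = -7 + p
g(P, J) = -3 + J (g(P, J) = J - 3 = -3 + J)
T = -1187 (T = 3 - 1*1190 = 3 - 1190 = -1187)
O = -1139901/1553 (O = -734 - 1/(-366 - 1187) = -734 - 1/(-1553) = -734 - 1*(-1/1553) = -734 + 1/1553 = -1139901/1553 ≈ -734.00)
g(f(8, b(d, 4)), 70) - O = (-3 + 70) - 1*(-1139901/1553) = 67 + 1139901/1553 = 1243952/1553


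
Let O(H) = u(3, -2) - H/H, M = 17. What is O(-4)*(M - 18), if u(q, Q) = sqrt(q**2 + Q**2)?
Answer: 1 - sqrt(13) ≈ -2.6056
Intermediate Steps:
u(q, Q) = sqrt(Q**2 + q**2)
O(H) = -1 + sqrt(13) (O(H) = sqrt((-2)**2 + 3**2) - H/H = sqrt(4 + 9) - 1*1 = sqrt(13) - 1 = -1 + sqrt(13))
O(-4)*(M - 18) = (-1 + sqrt(13))*(17 - 18) = (-1 + sqrt(13))*(-1) = 1 - sqrt(13)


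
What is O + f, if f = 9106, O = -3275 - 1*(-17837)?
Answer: 23668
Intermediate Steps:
O = 14562 (O = -3275 + 17837 = 14562)
O + f = 14562 + 9106 = 23668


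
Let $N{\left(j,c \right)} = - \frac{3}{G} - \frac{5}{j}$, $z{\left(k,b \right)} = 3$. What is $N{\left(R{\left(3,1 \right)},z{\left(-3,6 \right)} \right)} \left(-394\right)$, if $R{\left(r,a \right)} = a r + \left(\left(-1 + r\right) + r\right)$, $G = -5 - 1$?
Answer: $\frac{197}{4} \approx 49.25$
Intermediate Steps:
$G = -6$
$R{\left(r,a \right)} = -1 + 2 r + a r$ ($R{\left(r,a \right)} = a r + \left(-1 + 2 r\right) = -1 + 2 r + a r$)
$N{\left(j,c \right)} = \frac{1}{2} - \frac{5}{j}$ ($N{\left(j,c \right)} = - \frac{3}{-6} - \frac{5}{j} = \left(-3\right) \left(- \frac{1}{6}\right) - \frac{5}{j} = \frac{1}{2} - \frac{5}{j}$)
$N{\left(R{\left(3,1 \right)},z{\left(-3,6 \right)} \right)} \left(-394\right) = \frac{-10 + \left(-1 + 2 \cdot 3 + 1 \cdot 3\right)}{2 \left(-1 + 2 \cdot 3 + 1 \cdot 3\right)} \left(-394\right) = \frac{-10 + \left(-1 + 6 + 3\right)}{2 \left(-1 + 6 + 3\right)} \left(-394\right) = \frac{-10 + 8}{2 \cdot 8} \left(-394\right) = \frac{1}{2} \cdot \frac{1}{8} \left(-2\right) \left(-394\right) = \left(- \frac{1}{8}\right) \left(-394\right) = \frac{197}{4}$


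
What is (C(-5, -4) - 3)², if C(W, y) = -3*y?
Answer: 81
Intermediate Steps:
(C(-5, -4) - 3)² = (-3*(-4) - 3)² = (12 - 3)² = 9² = 81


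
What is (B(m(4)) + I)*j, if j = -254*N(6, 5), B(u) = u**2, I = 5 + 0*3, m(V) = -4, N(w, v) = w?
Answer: -32004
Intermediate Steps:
I = 5 (I = 5 + 0 = 5)
j = -1524 (j = -254*6 = -1524)
(B(m(4)) + I)*j = ((-4)**2 + 5)*(-1524) = (16 + 5)*(-1524) = 21*(-1524) = -32004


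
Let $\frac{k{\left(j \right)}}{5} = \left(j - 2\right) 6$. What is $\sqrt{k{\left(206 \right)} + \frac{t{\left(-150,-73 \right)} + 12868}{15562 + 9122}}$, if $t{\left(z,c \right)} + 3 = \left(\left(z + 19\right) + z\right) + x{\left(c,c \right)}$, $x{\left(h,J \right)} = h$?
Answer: $\frac{\sqrt{7705008141}}{1122} \approx 78.234$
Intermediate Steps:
$t{\left(z,c \right)} = 16 + c + 2 z$ ($t{\left(z,c \right)} = -3 + \left(\left(\left(z + 19\right) + z\right) + c\right) = -3 + \left(\left(\left(19 + z\right) + z\right) + c\right) = -3 + \left(\left(19 + 2 z\right) + c\right) = -3 + \left(19 + c + 2 z\right) = 16 + c + 2 z$)
$k{\left(j \right)} = -60 + 30 j$ ($k{\left(j \right)} = 5 \left(j - 2\right) 6 = 5 \left(-2 + j\right) 6 = 5 \left(-12 + 6 j\right) = -60 + 30 j$)
$\sqrt{k{\left(206 \right)} + \frac{t{\left(-150,-73 \right)} + 12868}{15562 + 9122}} = \sqrt{\left(-60 + 30 \cdot 206\right) + \frac{\left(16 - 73 + 2 \left(-150\right)\right) + 12868}{15562 + 9122}} = \sqrt{\left(-60 + 6180\right) + \frac{\left(16 - 73 - 300\right) + 12868}{24684}} = \sqrt{6120 + \left(-357 + 12868\right) \frac{1}{24684}} = \sqrt{6120 + 12511 \cdot \frac{1}{24684}} = \sqrt{6120 + \frac{12511}{24684}} = \sqrt{\frac{151078591}{24684}} = \frac{\sqrt{7705008141}}{1122}$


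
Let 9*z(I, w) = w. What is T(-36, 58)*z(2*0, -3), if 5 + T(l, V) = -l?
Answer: -31/3 ≈ -10.333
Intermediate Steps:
z(I, w) = w/9
T(l, V) = -5 - l
T(-36, 58)*z(2*0, -3) = (-5 - 1*(-36))*((1/9)*(-3)) = (-5 + 36)*(-1/3) = 31*(-1/3) = -31/3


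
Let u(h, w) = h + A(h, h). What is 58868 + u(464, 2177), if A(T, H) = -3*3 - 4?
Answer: 59319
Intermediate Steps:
A(T, H) = -13 (A(T, H) = -9 - 4 = -13)
u(h, w) = -13 + h (u(h, w) = h - 13 = -13 + h)
58868 + u(464, 2177) = 58868 + (-13 + 464) = 58868 + 451 = 59319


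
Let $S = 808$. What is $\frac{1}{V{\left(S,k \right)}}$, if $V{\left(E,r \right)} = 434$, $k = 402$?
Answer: $\frac{1}{434} \approx 0.0023041$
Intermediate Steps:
$\frac{1}{V{\left(S,k \right)}} = \frac{1}{434}$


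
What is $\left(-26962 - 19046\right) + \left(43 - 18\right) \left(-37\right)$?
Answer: $-46933$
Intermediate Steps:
$\left(-26962 - 19046\right) + \left(43 - 18\right) \left(-37\right) = -46008 + 25 \left(-37\right) = -46008 - 925 = -46933$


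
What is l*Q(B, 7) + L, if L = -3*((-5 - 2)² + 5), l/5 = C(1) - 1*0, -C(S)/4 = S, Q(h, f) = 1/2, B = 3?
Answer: -172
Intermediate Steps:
Q(h, f) = ½
C(S) = -4*S
l = -20 (l = 5*(-4*1 - 1*0) = 5*(-4 + 0) = 5*(-4) = -20)
L = -162 (L = -3*((-7)² + 5) = -3*(49 + 5) = -3*54 = -162)
l*Q(B, 7) + L = -20*½ - 162 = -10 - 162 = -172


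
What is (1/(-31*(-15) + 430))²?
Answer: 1/801025 ≈ 1.2484e-6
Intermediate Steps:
(1/(-31*(-15) + 430))² = (1/(465 + 430))² = (1/895)² = 1/801025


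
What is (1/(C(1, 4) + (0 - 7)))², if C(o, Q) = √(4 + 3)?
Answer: (-7 + √7)⁻² ≈ 0.052744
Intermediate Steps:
C(o, Q) = √7
(1/(C(1, 4) + (0 - 7)))² = (1/(√7 + (0 - 7)))² = (1/(√7 - 7))² = (1/(-7 + √7))² = (-7 + √7)⁻²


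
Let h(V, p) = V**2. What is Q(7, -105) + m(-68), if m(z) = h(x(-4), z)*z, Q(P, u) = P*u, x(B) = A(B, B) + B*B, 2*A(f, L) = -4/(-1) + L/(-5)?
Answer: -593927/25 ≈ -23757.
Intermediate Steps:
A(f, L) = 2 - L/10 (A(f, L) = (-4/(-1) + L/(-5))/2 = (-4*(-1) + L*(-1/5))/2 = (4 - L/5)/2 = 2 - L/10)
x(B) = 2 + B**2 - B/10 (x(B) = (2 - B/10) + B*B = (2 - B/10) + B**2 = 2 + B**2 - B/10)
m(z) = 8464*z/25 (m(z) = (2 + (-4)**2 - 1/10*(-4))**2*z = (2 + 16 + 2/5)**2*z = (92/5)**2*z = 8464*z/25)
Q(7, -105) + m(-68) = 7*(-105) + (8464/25)*(-68) = -735 - 575552/25 = -593927/25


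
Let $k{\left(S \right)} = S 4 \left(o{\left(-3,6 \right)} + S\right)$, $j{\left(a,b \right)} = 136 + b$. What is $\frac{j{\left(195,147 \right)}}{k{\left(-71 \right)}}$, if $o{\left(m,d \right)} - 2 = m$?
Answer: $\frac{283}{20448} \approx 0.01384$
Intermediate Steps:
$o{\left(m,d \right)} = 2 + m$
$k{\left(S \right)} = 4 S \left(-1 + S\right)$ ($k{\left(S \right)} = S 4 \left(\left(2 - 3\right) + S\right) = 4 S \left(-1 + S\right)$)
$\frac{j{\left(195,147 \right)}}{k{\left(-71 \right)}} = \frac{136 + 147}{4 \left(-71\right) \left(-1 - 71\right)} = \frac{283}{4 \left(-71\right) \left(-72\right)} = \frac{283}{20448}$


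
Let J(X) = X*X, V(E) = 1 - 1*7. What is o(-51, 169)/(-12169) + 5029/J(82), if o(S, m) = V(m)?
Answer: 61238245/81824356 ≈ 0.74841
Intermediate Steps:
V(E) = -6 (V(E) = 1 - 7 = -6)
o(S, m) = -6
J(X) = X²
o(-51, 169)/(-12169) + 5029/J(82) = -6/(-12169) + 5029/(82²) = -6*(-1/12169) + 5029/6724 = 6/12169 + 5029*(1/6724) = 6/12169 + 5029/6724 = 61238245/81824356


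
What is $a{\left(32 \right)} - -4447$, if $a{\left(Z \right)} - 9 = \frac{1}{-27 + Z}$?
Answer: $\frac{22281}{5} \approx 4456.2$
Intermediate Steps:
$a{\left(Z \right)} = 9 + \frac{1}{-27 + Z}$
$a{\left(32 \right)} - -4447 = \frac{-242 + 9 \cdot 32}{-27 + 32} - -4447 = \frac{-242 + 288}{5} + 4447 = \frac{1}{5} \cdot 46 + 4447 = \frac{46}{5} + 4447 = \frac{22281}{5}$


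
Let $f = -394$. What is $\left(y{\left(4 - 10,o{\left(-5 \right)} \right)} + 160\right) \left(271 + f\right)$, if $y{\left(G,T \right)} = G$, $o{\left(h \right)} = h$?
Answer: $-18942$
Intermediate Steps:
$\left(y{\left(4 - 10,o{\left(-5 \right)} \right)} + 160\right) \left(271 + f\right) = \left(\left(4 - 10\right) + 160\right) \left(271 - 394\right) = \left(-6 + 160\right) \left(-123\right) = 154 \left(-123\right) = -18942$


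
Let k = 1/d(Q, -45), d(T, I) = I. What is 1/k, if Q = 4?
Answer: -45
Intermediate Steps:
k = -1/45 (k = 1/(-45) = -1/45 ≈ -0.022222)
1/k = 1/(-1/45) = -45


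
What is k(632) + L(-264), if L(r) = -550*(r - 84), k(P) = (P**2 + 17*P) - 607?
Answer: 600961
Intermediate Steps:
k(P) = -607 + P**2 + 17*P
L(r) = 46200 - 550*r (L(r) = -550*(-84 + r) = 46200 - 550*r)
k(632) + L(-264) = (-607 + 632**2 + 17*632) + (46200 - 550*(-264)) = (-607 + 399424 + 10744) + (46200 + 145200) = 409561 + 191400 = 600961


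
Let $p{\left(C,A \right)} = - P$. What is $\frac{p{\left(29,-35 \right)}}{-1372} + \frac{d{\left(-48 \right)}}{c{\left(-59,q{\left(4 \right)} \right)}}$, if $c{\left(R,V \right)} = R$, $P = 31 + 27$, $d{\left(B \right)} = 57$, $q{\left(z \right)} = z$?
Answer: $- \frac{37391}{40474} \approx -0.92383$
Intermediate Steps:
$P = 58$
$p{\left(C,A \right)} = -58$ ($p{\left(C,A \right)} = \left(-1\right) 58 = -58$)
$\frac{p{\left(29,-35 \right)}}{-1372} + \frac{d{\left(-48 \right)}}{c{\left(-59,q{\left(4 \right)} \right)}} = - \frac{58}{-1372} + \frac{57}{-59} = \left(-58\right) \left(- \frac{1}{1372}\right) + 57 \left(- \frac{1}{59}\right) = \frac{29}{686} - \frac{57}{59} = - \frac{37391}{40474}$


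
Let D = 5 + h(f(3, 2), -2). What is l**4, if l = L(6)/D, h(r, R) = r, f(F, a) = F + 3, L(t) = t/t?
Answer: 1/14641 ≈ 6.8301e-5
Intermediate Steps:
L(t) = 1
f(F, a) = 3 + F
D = 11 (D = 5 + (3 + 3) = 5 + 6 = 11)
l = 1/11 ≈ 0.090909
l**4 = (1/11)**4 = 1/14641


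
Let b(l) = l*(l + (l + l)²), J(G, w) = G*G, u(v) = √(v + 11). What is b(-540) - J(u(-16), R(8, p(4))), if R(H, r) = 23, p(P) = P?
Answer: -629564395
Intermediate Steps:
u(v) = √(11 + v)
J(G, w) = G²
b(l) = l*(l + 4*l²) (b(l) = l*(l + (2*l)²) = l*(l + 4*l²))
b(-540) - J(u(-16), R(8, p(4))) = (-540)²*(1 + 4*(-540)) - (√(11 - 16))² = 291600*(1 - 2160) - (√(-5))² = 291600*(-2159) - (I*√5)² = -629564400 - 1*(-5) = -629564400 + 5 = -629564395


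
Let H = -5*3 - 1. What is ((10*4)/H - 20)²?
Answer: 2025/4 ≈ 506.25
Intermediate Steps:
H = -16 (H = -15 - 1 = -16)
((10*4)/H - 20)² = ((10*4)/(-16) - 20)² = (40*(-1/16) - 20)² = (-5/2 - 20)² = (-45/2)² = 2025/4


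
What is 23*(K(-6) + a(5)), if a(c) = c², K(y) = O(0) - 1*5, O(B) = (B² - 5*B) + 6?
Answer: 598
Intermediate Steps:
O(B) = 6 + B² - 5*B
K(y) = 1 (K(y) = (6 + 0² - 5*0) - 1*5 = (6 + 0 + 0) - 5 = 6 - 5 = 1)
23*(K(-6) + a(5)) = 23*(1 + 5²) = 23*(1 + 25) = 23*26 = 598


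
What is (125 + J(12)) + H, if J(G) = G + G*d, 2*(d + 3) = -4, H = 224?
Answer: 301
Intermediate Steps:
d = -5 (d = -3 + (½)*(-4) = -3 - 2 = -5)
J(G) = -4*G (J(G) = G + G*(-5) = G - 5*G = -4*G)
(125 + J(12)) + H = (125 - 4*12) + 224 = (125 - 48) + 224 = 77 + 224 = 301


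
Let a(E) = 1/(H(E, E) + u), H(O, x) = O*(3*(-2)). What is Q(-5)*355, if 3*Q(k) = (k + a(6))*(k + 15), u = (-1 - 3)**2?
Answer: -35855/6 ≈ -5975.8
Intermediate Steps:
H(O, x) = -6*O (H(O, x) = O*(-6) = -6*O)
u = 16 (u = (-4)**2 = 16)
a(E) = 1/(16 - 6*E) (a(E) = 1/(-6*E + 16) = 1/(16 - 6*E))
Q(k) = (15 + k)*(-1/20 + k)/3 (Q(k) = ((k - 1/(-16 + 6*6))*(k + 15))/3 = ((k - 1/(-16 + 36))*(15 + k))/3 = ((k - 1/20)*(15 + k))/3 = ((-1/20 + k)*(15 + k))/3 = ((15 + k)*(-1/20 + k))/3 = (15 + k)*(-1/20 + k)/3)
Q(-5)*355 = (-1/4 + (1/3)*(-5)**2 + (299/60)*(-5))*355 = (-1/4 + (1/3)*25 - 299/12)*355 = (-1/4 + 25/3 - 299/12)*355 = -101/6*355 = -35855/6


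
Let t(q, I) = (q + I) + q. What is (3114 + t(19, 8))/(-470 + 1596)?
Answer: 1580/563 ≈ 2.8064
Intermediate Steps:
t(q, I) = I + 2*q (t(q, I) = (I + q) + q = I + 2*q)
(3114 + t(19, 8))/(-470 + 1596) = (3114 + (8 + 2*19))/(-470 + 1596) = (3114 + (8 + 38))/1126 = (3114 + 46)*(1/1126) = 3160*(1/1126) = 1580/563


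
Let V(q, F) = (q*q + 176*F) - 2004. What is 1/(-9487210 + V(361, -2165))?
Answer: -1/9739933 ≈ -1.0267e-7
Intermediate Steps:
V(q, F) = -2004 + q² + 176*F (V(q, F) = (q² + 176*F) - 2004 = -2004 + q² + 176*F)
1/(-9487210 + V(361, -2165)) = 1/(-9487210 + (-2004 + 361² + 176*(-2165))) = 1/(-9487210 + (-2004 + 130321 - 381040)) = 1/(-9487210 - 252723) = 1/(-9739933) = -1/9739933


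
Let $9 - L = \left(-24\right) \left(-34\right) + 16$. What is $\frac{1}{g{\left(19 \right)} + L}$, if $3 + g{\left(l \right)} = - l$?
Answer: $- \frac{1}{845} \approx -0.0011834$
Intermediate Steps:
$g{\left(l \right)} = -3 - l$
$L = -823$ ($L = 9 - \left(\left(-24\right) \left(-34\right) + 16\right) = 9 - \left(816 + 16\right) = 9 - 832 = -823$)
$\frac{1}{g{\left(19 \right)} + L} = \frac{1}{\left(-3 - 19\right) - 823} = \frac{1}{-22 - 823} = \frac{1}{-845} = - \frac{1}{845}$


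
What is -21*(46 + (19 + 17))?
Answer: -1722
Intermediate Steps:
-21*(46 + (19 + 17)) = -21*(46 + 36) = -21*82 = -1722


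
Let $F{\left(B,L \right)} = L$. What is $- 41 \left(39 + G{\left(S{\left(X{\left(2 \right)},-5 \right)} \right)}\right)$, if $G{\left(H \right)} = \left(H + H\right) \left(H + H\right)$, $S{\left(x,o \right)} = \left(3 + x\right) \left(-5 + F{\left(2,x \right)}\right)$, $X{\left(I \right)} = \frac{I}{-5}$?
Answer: $- \frac{21204339}{625} \approx -33927.0$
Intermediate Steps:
$X{\left(I \right)} = - \frac{I}{5}$ ($X{\left(I \right)} = I \left(- \frac{1}{5}\right) = - \frac{I}{5}$)
$S{\left(x,o \right)} = \left(-5 + x\right) \left(3 + x\right)$ ($S{\left(x,o \right)} = \left(3 + x\right) \left(-5 + x\right) = \left(-5 + x\right) \left(3 + x\right)$)
$G{\left(H \right)} = 4 H^{2}$ ($G{\left(H \right)} = 2 H 2 H = 4 H^{2}$)
$- 41 \left(39 + G{\left(S{\left(X{\left(2 \right)},-5 \right)} \right)}\right) = - 41 \left(39 + 4 \left(-15 + \left(\left(- \frac{1}{5}\right) 2\right)^{2} - 2 \left(\left(- \frac{1}{5}\right) 2\right)\right)^{2}\right) = - 41 \left(39 + 4 \left(-15 + \left(- \frac{2}{5}\right)^{2} - - \frac{4}{5}\right)^{2}\right) = - 41 \left(39 + 4 \left(-15 + \frac{4}{25} + \frac{4}{5}\right)^{2}\right) = - 41 \left(39 + 4 \left(- \frac{351}{25}\right)^{2}\right) = - 41 \left(39 + 4 \cdot \frac{123201}{625}\right) = - 41 \left(39 + \frac{492804}{625}\right) = \left(-41\right) \frac{517179}{625} = - \frac{21204339}{625}$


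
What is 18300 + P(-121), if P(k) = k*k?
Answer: 32941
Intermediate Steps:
P(k) = k²
18300 + P(-121) = 18300 + (-121)² = 18300 + 14641 = 32941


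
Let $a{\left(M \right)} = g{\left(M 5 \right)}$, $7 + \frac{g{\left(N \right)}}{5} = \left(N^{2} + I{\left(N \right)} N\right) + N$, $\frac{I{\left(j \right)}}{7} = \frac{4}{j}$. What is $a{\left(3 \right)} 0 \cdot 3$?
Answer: $0$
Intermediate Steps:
$I{\left(j \right)} = \frac{28}{j}$ ($I{\left(j \right)} = 7 \frac{4}{j} = \frac{28}{j}$)
$g{\left(N \right)} = 105 + 5 N + 5 N^{2}$ ($g{\left(N \right)} = -35 + 5 \left(\left(N^{2} + \frac{28}{N} N\right) + N\right) = -35 + 5 \left(\left(N^{2} + 28\right) + N\right) = -35 + 5 \left(\left(28 + N^{2}\right) + N\right) = -35 + 5 \left(28 + N + N^{2}\right) = -35 + \left(140 + 5 N + 5 N^{2}\right) = 105 + 5 N + 5 N^{2}$)
$a{\left(M \right)} = 105 + 25 M + 125 M^{2}$ ($a{\left(M \right)} = 105 + 5 M 5 + 5 \left(M 5\right)^{2} = 105 + 5 \cdot 5 M + 5 \left(5 M\right)^{2} = 105 + 25 M + 5 \cdot 25 M^{2} = 105 + 25 M + 125 M^{2}$)
$a{\left(3 \right)} 0 \cdot 3 = \left(105 + 25 \cdot 3 + 125 \cdot 3^{2}\right) 0 \cdot 3 = \left(105 + 75 + 125 \cdot 9\right) 0 = \left(105 + 75 + 1125\right) 0 = 1305 \cdot 0 = 0$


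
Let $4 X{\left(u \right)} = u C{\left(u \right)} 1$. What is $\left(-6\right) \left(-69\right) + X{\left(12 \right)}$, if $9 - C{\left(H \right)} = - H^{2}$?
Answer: $873$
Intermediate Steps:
$C{\left(H \right)} = 9 + H^{2}$ ($C{\left(H \right)} = 9 - - H^{2} = 9 + H^{2}$)
$X{\left(u \right)} = \frac{u \left(9 + u^{2}\right)}{4}$ ($X{\left(u \right)} = \frac{u \left(9 + u^{2}\right) 1}{4} = \frac{u \left(9 + u^{2}\right)}{4}$)
$\left(-6\right) \left(-69\right) + X{\left(12 \right)} = \left(-6\right) \left(-69\right) + \frac{1}{4} \cdot 12 \left(9 + 12^{2}\right) = 414 + \frac{1}{4} \cdot 12 \left(9 + 144\right) = 414 + \frac{1}{4} \cdot 12 \cdot 153 = 414 + 459 = 873$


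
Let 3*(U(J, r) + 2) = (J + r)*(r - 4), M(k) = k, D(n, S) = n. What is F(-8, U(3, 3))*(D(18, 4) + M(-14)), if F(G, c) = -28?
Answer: -112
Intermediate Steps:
U(J, r) = -2 + (-4 + r)*(J + r)/3 (U(J, r) = -2 + ((J + r)*(r - 4))/3 = -2 + ((J + r)*(-4 + r))/3 = -2 + ((-4 + r)*(J + r))/3 = -2 + (-4 + r)*(J + r)/3)
F(-8, U(3, 3))*(D(18, 4) + M(-14)) = -28*(18 - 14) = -28*4 = -112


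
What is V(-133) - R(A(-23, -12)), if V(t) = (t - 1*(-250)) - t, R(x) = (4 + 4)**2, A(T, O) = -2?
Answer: 186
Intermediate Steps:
R(x) = 64 (R(x) = 8**2 = 64)
V(t) = 250 (V(t) = (t + 250) - t = (250 + t) - t = 250)
V(-133) - R(A(-23, -12)) = 250 - 1*64 = 250 - 64 = 186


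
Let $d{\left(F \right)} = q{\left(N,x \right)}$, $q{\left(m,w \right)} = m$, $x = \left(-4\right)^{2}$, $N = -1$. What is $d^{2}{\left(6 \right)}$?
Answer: $1$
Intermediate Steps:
$x = 16$
$d{\left(F \right)} = -1$
$d^{2}{\left(6 \right)} = \left(-1\right)^{2} = 1$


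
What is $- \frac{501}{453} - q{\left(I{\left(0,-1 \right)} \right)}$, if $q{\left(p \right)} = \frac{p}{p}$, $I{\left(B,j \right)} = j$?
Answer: $- \frac{318}{151} \approx -2.106$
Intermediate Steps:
$q{\left(p \right)} = 1$
$- \frac{501}{453} - q{\left(I{\left(0,-1 \right)} \right)} = - \frac{501}{453} - 1 = \left(-501\right) \frac{1}{453} - 1 = - \frac{167}{151} - 1 = - \frac{318}{151}$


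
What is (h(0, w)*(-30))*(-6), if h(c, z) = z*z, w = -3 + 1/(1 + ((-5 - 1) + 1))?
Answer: 7605/4 ≈ 1901.3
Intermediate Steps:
w = -13/4 (w = -3 + 1/(1 + (-6 + 1)) = -3 + 1/(1 - 5) = -3 + 1/(-4) = -3 - ¼ = -13/4 ≈ -3.2500)
h(c, z) = z²
(h(0, w)*(-30))*(-6) = ((-13/4)²*(-30))*(-6) = ((169/16)*(-30))*(-6) = -2535/8*(-6) = 7605/4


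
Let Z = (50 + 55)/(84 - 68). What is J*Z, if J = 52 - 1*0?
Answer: 1365/4 ≈ 341.25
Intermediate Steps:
J = 52 (J = 52 + 0 = 52)
Z = 105/16 ≈ 6.5625
J*Z = 52*(105/16) = 1365/4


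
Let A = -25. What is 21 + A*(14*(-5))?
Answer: 1771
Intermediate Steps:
21 + A*(14*(-5)) = 21 - 350*(-5) = 21 - 25*(-70) = 21 + 1750 = 1771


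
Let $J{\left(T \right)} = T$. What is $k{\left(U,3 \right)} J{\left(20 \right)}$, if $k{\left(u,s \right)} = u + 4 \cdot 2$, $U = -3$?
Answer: $100$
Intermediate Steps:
$k{\left(u,s \right)} = 8 + u$ ($k{\left(u,s \right)} = u + 8 = 8 + u$)
$k{\left(U,3 \right)} J{\left(20 \right)} = \left(8 - 3\right) 20 = 5 \cdot 20 = 100$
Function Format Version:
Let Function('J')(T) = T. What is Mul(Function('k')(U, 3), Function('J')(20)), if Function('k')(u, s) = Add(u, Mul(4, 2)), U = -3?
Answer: 100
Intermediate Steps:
Function('k')(u, s) = Add(8, u) (Function('k')(u, s) = Add(u, 8) = Add(8, u))
Mul(Function('k')(U, 3), Function('J')(20)) = Mul(Add(8, -3), 20) = Mul(5, 20) = 100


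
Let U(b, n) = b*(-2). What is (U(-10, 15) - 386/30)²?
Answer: 11449/225 ≈ 50.884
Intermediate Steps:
U(b, n) = -2*b
(U(-10, 15) - 386/30)² = (-2*(-10) - 386/30)² = (20 - 386*1/30)² = (20 - 193/15)² = (107/15)² = 11449/225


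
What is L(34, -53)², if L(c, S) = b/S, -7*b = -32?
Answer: 1024/137641 ≈ 0.0074396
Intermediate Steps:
b = 32/7 (b = -⅐*(-32) = 32/7 ≈ 4.5714)
L(c, S) = 32/(7*S)
L(34, -53)² = ((32/7)/(-53))² = ((32/7)*(-1/53))² = (-32/371)² = 1024/137641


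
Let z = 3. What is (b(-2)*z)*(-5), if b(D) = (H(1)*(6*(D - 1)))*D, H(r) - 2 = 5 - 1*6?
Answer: -540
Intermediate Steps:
H(r) = 1 (H(r) = 2 + (5 - 1*6) = 2 + (5 - 6) = 2 - 1 = 1)
b(D) = D*(-6 + 6*D) (b(D) = (1*(6*(D - 1)))*D = (1*(6*(-1 + D)))*D = (1*(-6 + 6*D))*D = (-6 + 6*D)*D = D*(-6 + 6*D))
(b(-2)*z)*(-5) = ((6*(-2)*(-1 - 2))*3)*(-5) = ((6*(-2)*(-3))*3)*(-5) = (36*3)*(-5) = 108*(-5) = -540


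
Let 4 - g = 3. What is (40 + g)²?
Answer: 1681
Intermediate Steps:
g = 1 (g = 4 - 1*3 = 4 - 3 = 1)
(40 + g)² = (40 + 1)² = 41² = 1681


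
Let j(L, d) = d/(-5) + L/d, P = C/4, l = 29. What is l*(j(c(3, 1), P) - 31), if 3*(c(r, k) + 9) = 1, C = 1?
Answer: -114347/60 ≈ -1905.8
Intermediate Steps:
P = ¼ (P = 1/4 = 1*(¼) = ¼ ≈ 0.25000)
c(r, k) = -26/3 (c(r, k) = -9 + (⅓)*1 = -9 + ⅓ = -26/3)
j(L, d) = -d/5 + L/d (j(L, d) = d*(-⅕) + L/d = -d/5 + L/d)
l*(j(c(3, 1), P) - 31) = 29*((-⅕*¼ - 26/(3*¼)) - 31) = 29*((-1/20 - 26/3*4) - 31) = 29*((-1/20 - 104/3) - 31) = 29*(-2083/60 - 31) = 29*(-3943/60) = -114347/60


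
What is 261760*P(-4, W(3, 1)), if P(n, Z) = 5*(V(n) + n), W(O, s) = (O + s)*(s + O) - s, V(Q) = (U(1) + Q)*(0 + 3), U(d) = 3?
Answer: -9161600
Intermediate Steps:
V(Q) = 9 + 3*Q (V(Q) = (3 + Q)*(0 + 3) = (3 + Q)*3 = 9 + 3*Q)
W(O, s) = (O + s)**2 - s (W(O, s) = (O + s)*(O + s) - s = (O + s)**2 - s)
P(n, Z) = 45 + 20*n (P(n, Z) = 5*((9 + 3*n) + n) = 5*(9 + 4*n) = 45 + 20*n)
261760*P(-4, W(3, 1)) = 261760*(45 + 20*(-4)) = 261760*(45 - 80) = 261760*(-35) = -9161600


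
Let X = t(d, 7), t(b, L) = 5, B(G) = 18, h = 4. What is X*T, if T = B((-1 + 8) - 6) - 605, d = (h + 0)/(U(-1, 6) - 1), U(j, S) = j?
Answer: -2935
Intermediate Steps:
d = -2 (d = (4 + 0)/(-1 - 1) = 4/(-2) = 4*(-1/2) = -2)
T = -587 (T = 18 - 605 = -587)
X = 5
X*T = 5*(-587) = -2935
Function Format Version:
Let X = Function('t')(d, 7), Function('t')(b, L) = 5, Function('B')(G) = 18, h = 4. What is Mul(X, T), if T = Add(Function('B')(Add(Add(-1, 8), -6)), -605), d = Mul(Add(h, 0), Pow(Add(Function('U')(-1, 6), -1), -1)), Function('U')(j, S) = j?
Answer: -2935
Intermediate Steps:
d = -2 (d = Mul(Add(4, 0), Pow(Add(-1, -1), -1)) = Mul(4, Pow(-2, -1)) = Mul(4, Rational(-1, 2)) = -2)
T = -587 (T = Add(18, -605) = -587)
X = 5
Mul(X, T) = Mul(5, -587) = -2935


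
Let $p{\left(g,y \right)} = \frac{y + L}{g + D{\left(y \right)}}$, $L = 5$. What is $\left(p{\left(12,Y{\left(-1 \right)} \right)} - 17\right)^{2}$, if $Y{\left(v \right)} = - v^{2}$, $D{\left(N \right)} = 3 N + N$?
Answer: $\frac{1089}{4} \approx 272.25$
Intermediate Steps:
$D{\left(N \right)} = 4 N$
$p{\left(g,y \right)} = \frac{5 + y}{g + 4 y}$ ($p{\left(g,y \right)} = \frac{y + 5}{g + 4 y} = \frac{5 + y}{g + 4 y}$)
$\left(p{\left(12,Y{\left(-1 \right)} \right)} - 17\right)^{2} = \left(\frac{5 - \left(-1\right)^{2}}{12 + 4 \left(- \left(-1\right)^{2}\right)} - 17\right)^{2} = \left(\frac{5 - 1}{12 + 4 \left(\left(-1\right) 1\right)} - 17\right)^{2} = \left(\frac{5 - 1}{12 + 4 \left(-1\right)} - 17\right)^{2} = \left(\frac{1}{12 - 4} \cdot 4 - 17\right)^{2} = \left(\frac{1}{8} \cdot 4 - 17\right)^{2} = \left(\frac{1}{2} - 17\right)^{2} = \left(- \frac{33}{2}\right)^{2} = \frac{1089}{4}$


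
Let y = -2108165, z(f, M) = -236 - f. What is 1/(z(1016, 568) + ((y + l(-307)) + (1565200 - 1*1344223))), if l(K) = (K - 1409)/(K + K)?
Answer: -307/579750222 ≈ -5.2954e-7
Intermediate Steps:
l(K) = (-1409 + K)/(2*K) (l(K) = (-1409 + K)/((2*K)) = (-1409 + K)*(1/(2*K)) = (-1409 + K)/(2*K))
1/(z(1016, 568) + ((y + l(-307)) + (1565200 - 1*1344223))) = 1/((-236 - 1*1016) + ((-2108165 + (½)*(-1409 - 307)/(-307)) + (1565200 - 1*1344223))) = 1/((-236 - 1016) + ((-2108165 + (½)*(-1/307)*(-1716)) + (1565200 - 1344223))) = 1/(-1252 + ((-2108165 + 858/307) + 220977)) = 1/(-1252 + (-647205797/307 + 220977)) = 1/(-1252 - 579365858/307) = 1/(-579750222/307) = -307/579750222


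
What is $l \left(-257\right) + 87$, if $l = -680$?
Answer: $174847$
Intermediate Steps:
$l \left(-257\right) + 87 = \left(-680\right) \left(-257\right) + 87 = 174760 + 87 = 174847$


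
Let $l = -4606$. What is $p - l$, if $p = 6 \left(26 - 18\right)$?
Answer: $4654$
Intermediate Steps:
$p = 48$ ($p = 6 \cdot 8 = 48$)
$p - l = 48 - -4606 = 48 + 4606 = 4654$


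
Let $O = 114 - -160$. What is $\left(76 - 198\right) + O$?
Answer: $152$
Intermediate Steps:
$O = 274$ ($O = 114 + 160 = 274$)
$\left(76 - 198\right) + O = \left(76 - 198\right) + 274 = -122 + 274 = 152$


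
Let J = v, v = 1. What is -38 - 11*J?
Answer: -49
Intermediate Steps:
J = 1
-38 - 11*J = -38 - 11*1 = -38 - 11 = -49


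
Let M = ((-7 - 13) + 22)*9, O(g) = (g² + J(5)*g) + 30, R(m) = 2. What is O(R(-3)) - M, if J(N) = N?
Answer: 26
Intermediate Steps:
O(g) = 30 + g² + 5*g (O(g) = (g² + 5*g) + 30 = 30 + g² + 5*g)
M = 18 (M = (-20 + 22)*9 = 2*9 = 18)
O(R(-3)) - M = (30 + 2² + 5*2) - 1*18 = (30 + 4 + 10) - 18 = 44 - 18 = 26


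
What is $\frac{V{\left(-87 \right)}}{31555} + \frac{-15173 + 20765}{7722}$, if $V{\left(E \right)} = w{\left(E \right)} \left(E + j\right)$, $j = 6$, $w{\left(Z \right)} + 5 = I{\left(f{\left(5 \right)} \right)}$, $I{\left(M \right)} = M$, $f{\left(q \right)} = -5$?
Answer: $\frac{6090346}{8122257} \approx 0.74983$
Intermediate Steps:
$w{\left(Z \right)} = -10$ ($w{\left(Z \right)} = -5 - 5 = -10$)
$V{\left(E \right)} = -60 - 10 E$ ($V{\left(E \right)} = - 10 \left(E + 6\right) = - 10 \left(6 + E\right) = -60 - 10 E$)
$\frac{V{\left(-87 \right)}}{31555} + \frac{-15173 + 20765}{7722} = \frac{-60 - -870}{31555} + \frac{-15173 + 20765}{7722} = \left(-60 + 870\right) \frac{1}{31555} + 5592 \cdot \frac{1}{7722} = 810 \cdot \frac{1}{31555} + \frac{932}{1287} = \frac{162}{6311} + \frac{932}{1287} = \frac{6090346}{8122257}$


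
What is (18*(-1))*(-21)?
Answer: 378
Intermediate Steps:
(18*(-1))*(-21) = -18*(-21) = 378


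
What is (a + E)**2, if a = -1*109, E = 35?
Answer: 5476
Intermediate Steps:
a = -109
(a + E)**2 = (-109 + 35)**2 = (-74)**2 = 5476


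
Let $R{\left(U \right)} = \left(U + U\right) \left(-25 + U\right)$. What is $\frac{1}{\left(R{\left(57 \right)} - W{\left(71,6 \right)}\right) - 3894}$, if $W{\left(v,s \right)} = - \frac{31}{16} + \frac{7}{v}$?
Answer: $- \frac{1136}{277367} \approx -0.0040957$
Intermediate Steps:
$R{\left(U \right)} = 2 U \left(-25 + U\right)$
$W{\left(v,s \right)} = - \frac{31}{16} + \frac{7}{v}$ ($W{\left(v,s \right)} = \left(-31\right) \frac{1}{16} + \frac{7}{v} = - \frac{31}{16} + \frac{7}{v}$)
$\frac{1}{\left(R{\left(57 \right)} - W{\left(71,6 \right)}\right) - 3894} = \frac{1}{\left(2 \cdot 57 \left(-25 + 57\right) - \left(- \frac{31}{16} + \frac{7}{71}\right)\right) - 3894} = \frac{1}{\left(2 \cdot 57 \cdot 32 - \left(- \frac{31}{16} + 7 \cdot \frac{1}{71}\right)\right) - 3894} = \frac{1}{\left(3648 - \left(- \frac{31}{16} + \frac{7}{71}\right)\right) - 3894} = \frac{1}{\left(3648 - - \frac{2089}{1136}\right) - 3894} = \frac{1}{\left(3648 + \frac{2089}{1136}\right) - 3894} = \frac{1}{\frac{4146217}{1136} - 3894} = \frac{1}{- \frac{277367}{1136}} = - \frac{1136}{277367}$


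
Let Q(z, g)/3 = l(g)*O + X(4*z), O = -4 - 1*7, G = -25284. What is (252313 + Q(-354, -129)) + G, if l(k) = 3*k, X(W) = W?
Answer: 235552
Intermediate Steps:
O = -11 (O = -4 - 7 = -11)
Q(z, g) = -99*g + 12*z (Q(z, g) = 3*((3*g)*(-11) + 4*z) = 3*(-33*g + 4*z) = -99*g + 12*z)
(252313 + Q(-354, -129)) + G = (252313 + (-99*(-129) + 12*(-354))) - 25284 = (252313 + (12771 - 4248)) - 25284 = (252313 + 8523) - 25284 = 260836 - 25284 = 235552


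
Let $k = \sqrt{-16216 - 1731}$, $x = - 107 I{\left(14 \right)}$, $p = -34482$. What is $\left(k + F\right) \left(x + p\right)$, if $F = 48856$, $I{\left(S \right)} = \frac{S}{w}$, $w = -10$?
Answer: $- \frac{8386669816}{5} - \frac{171661 i \sqrt{17947}}{5} \approx -1.6773 \cdot 10^{9} - 4.5994 \cdot 10^{6} i$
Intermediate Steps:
$I{\left(S \right)} = - \frac{S}{10}$ ($I{\left(S \right)} = \frac{S}{-10} = S \left(- \frac{1}{10}\right) = - \frac{S}{10}$)
$x = \frac{749}{5}$ ($x = - 107 \left(\left(- \frac{1}{10}\right) 14\right) = \left(-107\right) \left(- \frac{7}{5}\right) = \frac{749}{5} \approx 149.8$)
$k = i \sqrt{17947}$ ($k = \sqrt{-17947} = i \sqrt{17947} \approx 133.97 i$)
$\left(k + F\right) \left(x + p\right) = \left(i \sqrt{17947} + 48856\right) \left(\frac{749}{5} - 34482\right) = \left(48856 + i \sqrt{17947}\right) \left(- \frac{171661}{5}\right) = - \frac{8386669816}{5} - \frac{171661 i \sqrt{17947}}{5}$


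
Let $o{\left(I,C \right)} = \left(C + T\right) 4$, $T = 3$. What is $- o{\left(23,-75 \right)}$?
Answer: $288$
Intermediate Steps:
$o{\left(I,C \right)} = 12 + 4 C$ ($o{\left(I,C \right)} = \left(C + 3\right) 4 = \left(3 + C\right) 4 = 12 + 4 C$)
$- o{\left(23,-75 \right)} = - (12 + 4 \left(-75\right)) = - (12 - 300) = \left(-1\right) \left(-288\right) = 288$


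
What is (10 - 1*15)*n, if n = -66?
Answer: 330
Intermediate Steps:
(10 - 1*15)*n = (10 - 1*15)*(-66) = (10 - 15)*(-66) = -5*(-66) = 330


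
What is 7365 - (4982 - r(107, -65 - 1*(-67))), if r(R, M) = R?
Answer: 2490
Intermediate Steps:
7365 - (4982 - r(107, -65 - 1*(-67))) = 7365 - (4982 - 1*107) = 7365 - (4982 - 107) = 7365 - 1*4875 = 7365 - 4875 = 2490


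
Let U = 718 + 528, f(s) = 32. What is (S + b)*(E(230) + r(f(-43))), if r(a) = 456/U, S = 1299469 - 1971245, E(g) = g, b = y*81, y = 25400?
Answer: 198861985232/623 ≈ 3.1920e+8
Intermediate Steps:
b = 2057400 (b = 25400*81 = 2057400)
U = 1246
S = -671776
r(a) = 228/623 (r(a) = 456/1246 = 456*(1/1246) = 228/623)
(S + b)*(E(230) + r(f(-43))) = (-671776 + 2057400)*(230 + 228/623) = 1385624*(143518/623) = 198861985232/623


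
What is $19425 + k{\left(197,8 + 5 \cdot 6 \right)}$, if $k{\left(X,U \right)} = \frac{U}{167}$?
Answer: $\frac{3244013}{167} \approx 19425.0$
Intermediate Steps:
$k{\left(X,U \right)} = \frac{U}{167}$ ($k{\left(X,U \right)} = U \frac{1}{167} = \frac{U}{167}$)
$19425 + k{\left(197,8 + 5 \cdot 6 \right)} = 19425 + \frac{8 + 5 \cdot 6}{167} = 19425 + \frac{8 + 30}{167} = 19425 + \frac{1}{167} \cdot 38 = 19425 + \frac{38}{167} = \frac{3244013}{167}$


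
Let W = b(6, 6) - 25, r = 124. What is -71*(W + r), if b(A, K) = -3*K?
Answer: -5751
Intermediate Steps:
W = -43 (W = -3*6 - 25 = -18 - 25 = -43)
-71*(W + r) = -71*(-43 + 124) = -71*81 = -5751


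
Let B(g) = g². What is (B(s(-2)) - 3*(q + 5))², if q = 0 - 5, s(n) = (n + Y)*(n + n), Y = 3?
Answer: 256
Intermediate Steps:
s(n) = 2*n*(3 + n) (s(n) = (n + 3)*(n + n) = (3 + n)*(2*n) = 2*n*(3 + n))
q = -5
(B(s(-2)) - 3*(q + 5))² = ((2*(-2)*(3 - 2))² - 3*(-5 + 5))² = ((2*(-2)*1)² - 3*0)² = ((-4)² + 0)² = (16 + 0)² = 16² = 256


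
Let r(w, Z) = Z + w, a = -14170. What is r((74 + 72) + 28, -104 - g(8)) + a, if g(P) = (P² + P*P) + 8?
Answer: -14236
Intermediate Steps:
g(P) = 8 + 2*P² (g(P) = (P² + P²) + 8 = 2*P² + 8 = 8 + 2*P²)
r((74 + 72) + 28, -104 - g(8)) + a = ((-104 - (8 + 2*8²)) + ((74 + 72) + 28)) - 14170 = ((-104 - (8 + 2*64)) + (146 + 28)) - 14170 = ((-104 - (8 + 128)) + 174) - 14170 = ((-104 - 1*136) + 174) - 14170 = ((-104 - 136) + 174) - 14170 = (-240 + 174) - 14170 = -66 - 14170 = -14236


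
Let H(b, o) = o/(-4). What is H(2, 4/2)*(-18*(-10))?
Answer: -90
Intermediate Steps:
H(b, o) = -o/4 (H(b, o) = o*(-¼) = -o/4)
H(2, 4/2)*(-18*(-10)) = (-1/2)*(-18*(-10)) = -1/2*180 = -¼*2*180 = -½*180 = -90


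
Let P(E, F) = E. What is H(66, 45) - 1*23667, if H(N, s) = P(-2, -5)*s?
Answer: -23757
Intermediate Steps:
H(N, s) = -2*s
H(66, 45) - 1*23667 = -2*45 - 1*23667 = -90 - 23667 = -23757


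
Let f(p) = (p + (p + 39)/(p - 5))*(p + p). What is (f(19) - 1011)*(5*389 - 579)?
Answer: -1258086/7 ≈ -1.7973e+5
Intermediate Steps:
f(p) = 2*p*(p + (39 + p)/(-5 + p)) (f(p) = (p + (39 + p)/(-5 + p))*(2*p) = 2*p*(p + (39 + p)/(-5 + p)))
(f(19) - 1011)*(5*389 - 579) = (2*19*(39 + 19² - 4*19)/(-5 + 19) - 1011)*(5*389 - 579) = (2*19*(39 + 361 - 76)/14 - 1011)*(1945 - 579) = (2*19*(1/14)*324 - 1011)*1366 = (6156/7 - 1011)*1366 = -921/7*1366 = -1258086/7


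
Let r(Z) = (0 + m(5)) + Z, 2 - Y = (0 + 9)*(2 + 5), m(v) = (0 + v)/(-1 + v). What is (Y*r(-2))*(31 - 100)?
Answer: -12627/4 ≈ -3156.8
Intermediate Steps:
m(v) = v/(-1 + v)
Y = -61 (Y = 2 - (0 + 9)*(2 + 5) = 2 - 9*7 = 2 - 1*63 = 2 - 63 = -61)
r(Z) = 5/4 + Z (r(Z) = (0 + 5/(-1 + 5)) + Z = (0 + 5/4) + Z = 5/4 + Z)
(Y*r(-2))*(31 - 100) = (-61*(5/4 - 2))*(31 - 100) = -61*(-¾)*(-69) = (183/4)*(-69) = -12627/4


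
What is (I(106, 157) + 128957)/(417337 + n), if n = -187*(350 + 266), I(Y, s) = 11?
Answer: 128968/302145 ≈ 0.42684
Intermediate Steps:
n = -115192 (n = -187*616 = -115192)
(I(106, 157) + 128957)/(417337 + n) = (11 + 128957)/(417337 - 115192) = 128968/302145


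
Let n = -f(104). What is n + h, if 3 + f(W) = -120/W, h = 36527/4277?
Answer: 54293/4277 ≈ 12.694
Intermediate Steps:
h = 36527/4277 (h = 36527*(1/4277) = 36527/4277 ≈ 8.5403)
f(W) = -3 - 120/W
n = 54/13 (n = -(-3 - 120/104) = -(-3 - 120*1/104) = -(-3 - 15/13) = -1*(-54/13) = 54/13 ≈ 4.1538)
n + h = 54/13 + 36527/4277 = 54293/4277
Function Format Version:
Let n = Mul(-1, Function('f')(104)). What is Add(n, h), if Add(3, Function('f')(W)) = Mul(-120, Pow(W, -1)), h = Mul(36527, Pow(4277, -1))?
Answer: Rational(54293, 4277) ≈ 12.694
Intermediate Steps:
h = Rational(36527, 4277) (h = Mul(36527, Rational(1, 4277)) = Rational(36527, 4277) ≈ 8.5403)
Function('f')(W) = Add(-3, Mul(-120, Pow(W, -1)))
n = Rational(54, 13) (n = Mul(-1, Add(-3, Mul(-120, Pow(104, -1)))) = Mul(-1, Add(-3, Mul(-120, Rational(1, 104)))) = Mul(-1, Add(-3, Rational(-15, 13))) = Mul(-1, Rational(-54, 13)) = Rational(54, 13) ≈ 4.1538)
Add(n, h) = Add(Rational(54, 13), Rational(36527, 4277)) = Rational(54293, 4277)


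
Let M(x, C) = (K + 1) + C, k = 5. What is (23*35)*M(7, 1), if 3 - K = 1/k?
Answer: 3864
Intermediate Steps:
K = 14/5 (K = 3 - 1/5 = 14/5 ≈ 2.8000)
M(x, C) = 19/5 + C (M(x, C) = (14/5 + 1) + C = 19/5 + C)
(23*35)*M(7, 1) = (23*35)*(19/5 + 1) = 805*(24/5) = 3864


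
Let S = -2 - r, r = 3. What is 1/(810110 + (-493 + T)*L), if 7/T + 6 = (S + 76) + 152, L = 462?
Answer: 31/18053126 ≈ 1.7172e-6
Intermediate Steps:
S = -5 (S = -2 - 1*3 = -2 - 3 = -5)
T = 1/31 (T = 7/(-6 + ((-5 + 76) + 152)) = 7/(-6 + (71 + 152)) = 7/(-6 + 223) = 7/217 = 7*(1/217) = 1/31 ≈ 0.032258)
1/(810110 + (-493 + T)*L) = 1/(810110 + (-493 + 1/31)*462) = 1/(810110 - 15282/31*462) = 1/(810110 - 7060284/31) = 1/(18053126/31) = 31/18053126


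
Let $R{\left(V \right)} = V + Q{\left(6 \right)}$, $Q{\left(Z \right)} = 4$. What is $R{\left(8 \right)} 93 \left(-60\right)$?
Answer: $-66960$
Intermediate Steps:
$R{\left(V \right)} = 4 + V$ ($R{\left(V \right)} = V + 4 = 4 + V$)
$R{\left(8 \right)} 93 \left(-60\right) = \left(4 + 8\right) 93 \left(-60\right) = 12 \cdot 93 \left(-60\right) = 1116 \left(-60\right) = -66960$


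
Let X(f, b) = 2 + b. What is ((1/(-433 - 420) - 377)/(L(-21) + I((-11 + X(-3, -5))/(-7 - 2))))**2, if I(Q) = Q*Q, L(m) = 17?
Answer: 678505701652164/1800344049361 ≈ 376.88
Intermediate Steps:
I(Q) = Q**2
((1/(-433 - 420) - 377)/(L(-21) + I((-11 + X(-3, -5))/(-7 - 2))))**2 = ((1/(-433 - 420) - 377)/(17 + ((-11 + (2 - 5))/(-7 - 2))**2))**2 = ((1/(-853) - 377)/(17 + ((-11 - 3)/(-9))**2))**2 = ((-1/853 - 377)/(17 + (-14*(-1/9))**2))**2 = (-321582/(853*(17 + (14/9)**2)))**2 = (-321582/(853*(17 + 196/81)))**2 = (-321582/(853*1573/81))**2 = (-321582/853*81/1573)**2 = (-26048142/1341769)**2 = 678505701652164/1800344049361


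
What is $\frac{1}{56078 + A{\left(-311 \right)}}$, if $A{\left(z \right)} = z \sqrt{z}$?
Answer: $\frac{56078}{3174822315} + \frac{311 i \sqrt{311}}{3174822315} \approx 1.7663 \cdot 10^{-5} + 1.7275 \cdot 10^{-6} i$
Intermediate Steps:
$A{\left(z \right)} = z^{\frac{3}{2}}$
$\frac{1}{56078 + A{\left(-311 \right)}} = \frac{1}{56078 + \left(-311\right)^{\frac{3}{2}}} = \frac{1}{56078 - 311 i \sqrt{311}}$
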